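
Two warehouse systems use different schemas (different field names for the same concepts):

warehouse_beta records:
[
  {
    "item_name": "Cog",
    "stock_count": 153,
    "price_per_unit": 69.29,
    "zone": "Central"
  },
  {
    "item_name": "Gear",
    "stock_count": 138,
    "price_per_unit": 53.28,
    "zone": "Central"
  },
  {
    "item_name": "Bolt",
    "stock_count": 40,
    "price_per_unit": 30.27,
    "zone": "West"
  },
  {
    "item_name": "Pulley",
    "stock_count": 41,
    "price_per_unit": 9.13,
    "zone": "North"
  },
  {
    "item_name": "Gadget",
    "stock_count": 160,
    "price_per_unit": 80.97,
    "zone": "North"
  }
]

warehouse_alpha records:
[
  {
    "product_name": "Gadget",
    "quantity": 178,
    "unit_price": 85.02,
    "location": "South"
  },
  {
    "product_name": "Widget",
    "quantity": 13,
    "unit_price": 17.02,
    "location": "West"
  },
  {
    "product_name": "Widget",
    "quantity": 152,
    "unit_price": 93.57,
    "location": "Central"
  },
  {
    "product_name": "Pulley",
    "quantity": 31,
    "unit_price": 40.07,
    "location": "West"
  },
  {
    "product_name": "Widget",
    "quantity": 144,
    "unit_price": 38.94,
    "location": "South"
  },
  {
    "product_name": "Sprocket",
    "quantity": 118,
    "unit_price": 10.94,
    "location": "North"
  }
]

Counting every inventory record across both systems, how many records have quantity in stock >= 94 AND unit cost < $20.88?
1

Schema mappings:
- "stock_count" (warehouse_beta) = "quantity" (warehouse_alpha) = quantity
- "price_per_unit" (warehouse_beta) = "unit_price" (warehouse_alpha) = unit cost

Records meeting both conditions in warehouse_beta: 0
Records meeting both conditions in warehouse_alpha: 1

Total: 0 + 1 = 1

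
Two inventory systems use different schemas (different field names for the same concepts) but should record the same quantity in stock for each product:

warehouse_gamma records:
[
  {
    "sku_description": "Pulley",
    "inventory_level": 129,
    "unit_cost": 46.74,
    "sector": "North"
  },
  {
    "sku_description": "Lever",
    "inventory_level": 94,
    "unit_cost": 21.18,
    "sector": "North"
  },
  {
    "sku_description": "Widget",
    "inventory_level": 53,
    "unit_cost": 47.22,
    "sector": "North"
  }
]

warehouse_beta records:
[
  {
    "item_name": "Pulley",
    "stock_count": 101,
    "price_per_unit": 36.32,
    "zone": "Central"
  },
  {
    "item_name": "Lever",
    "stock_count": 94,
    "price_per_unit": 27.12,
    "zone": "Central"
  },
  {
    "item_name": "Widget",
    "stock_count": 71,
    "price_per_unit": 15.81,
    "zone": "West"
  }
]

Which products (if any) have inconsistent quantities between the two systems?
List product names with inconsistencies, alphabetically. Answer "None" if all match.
Pulley, Widget

Schema mappings:
- "sku_description" (warehouse_gamma) = "item_name" (warehouse_beta) = product name
- "inventory_level" (warehouse_gamma) = "stock_count" (warehouse_beta) = quantity

Comparison:
  Pulley: 129 vs 101 - MISMATCH
  Lever: 94 vs 94 - MATCH
  Widget: 53 vs 71 - MISMATCH

Products with inconsistencies: Pulley, Widget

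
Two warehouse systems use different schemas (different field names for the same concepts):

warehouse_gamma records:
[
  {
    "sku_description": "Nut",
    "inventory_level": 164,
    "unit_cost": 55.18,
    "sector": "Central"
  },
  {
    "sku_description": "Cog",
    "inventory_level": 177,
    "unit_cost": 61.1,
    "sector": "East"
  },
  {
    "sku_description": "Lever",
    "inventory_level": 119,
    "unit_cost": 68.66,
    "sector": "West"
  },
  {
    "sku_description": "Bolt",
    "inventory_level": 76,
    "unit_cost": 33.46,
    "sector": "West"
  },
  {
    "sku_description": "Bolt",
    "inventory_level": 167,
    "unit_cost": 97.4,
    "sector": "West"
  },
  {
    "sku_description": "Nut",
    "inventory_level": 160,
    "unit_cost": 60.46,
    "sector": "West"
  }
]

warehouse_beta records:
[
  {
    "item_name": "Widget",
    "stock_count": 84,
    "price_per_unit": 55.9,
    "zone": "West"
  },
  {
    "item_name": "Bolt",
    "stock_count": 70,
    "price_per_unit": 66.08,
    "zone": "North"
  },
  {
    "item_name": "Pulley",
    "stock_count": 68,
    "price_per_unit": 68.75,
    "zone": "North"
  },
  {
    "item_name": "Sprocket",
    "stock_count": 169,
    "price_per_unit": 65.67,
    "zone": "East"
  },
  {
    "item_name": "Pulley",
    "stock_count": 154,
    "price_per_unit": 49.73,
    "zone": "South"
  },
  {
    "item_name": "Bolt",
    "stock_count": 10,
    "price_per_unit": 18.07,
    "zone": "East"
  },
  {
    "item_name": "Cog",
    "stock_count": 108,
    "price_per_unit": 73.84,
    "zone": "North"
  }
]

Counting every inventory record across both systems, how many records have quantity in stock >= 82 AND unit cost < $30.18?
0

Schema mappings:
- "inventory_level" (warehouse_gamma) = "stock_count" (warehouse_beta) = quantity
- "unit_cost" (warehouse_gamma) = "price_per_unit" (warehouse_beta) = unit cost

Records meeting both conditions in warehouse_gamma: 0
Records meeting both conditions in warehouse_beta: 0

Total: 0 + 0 = 0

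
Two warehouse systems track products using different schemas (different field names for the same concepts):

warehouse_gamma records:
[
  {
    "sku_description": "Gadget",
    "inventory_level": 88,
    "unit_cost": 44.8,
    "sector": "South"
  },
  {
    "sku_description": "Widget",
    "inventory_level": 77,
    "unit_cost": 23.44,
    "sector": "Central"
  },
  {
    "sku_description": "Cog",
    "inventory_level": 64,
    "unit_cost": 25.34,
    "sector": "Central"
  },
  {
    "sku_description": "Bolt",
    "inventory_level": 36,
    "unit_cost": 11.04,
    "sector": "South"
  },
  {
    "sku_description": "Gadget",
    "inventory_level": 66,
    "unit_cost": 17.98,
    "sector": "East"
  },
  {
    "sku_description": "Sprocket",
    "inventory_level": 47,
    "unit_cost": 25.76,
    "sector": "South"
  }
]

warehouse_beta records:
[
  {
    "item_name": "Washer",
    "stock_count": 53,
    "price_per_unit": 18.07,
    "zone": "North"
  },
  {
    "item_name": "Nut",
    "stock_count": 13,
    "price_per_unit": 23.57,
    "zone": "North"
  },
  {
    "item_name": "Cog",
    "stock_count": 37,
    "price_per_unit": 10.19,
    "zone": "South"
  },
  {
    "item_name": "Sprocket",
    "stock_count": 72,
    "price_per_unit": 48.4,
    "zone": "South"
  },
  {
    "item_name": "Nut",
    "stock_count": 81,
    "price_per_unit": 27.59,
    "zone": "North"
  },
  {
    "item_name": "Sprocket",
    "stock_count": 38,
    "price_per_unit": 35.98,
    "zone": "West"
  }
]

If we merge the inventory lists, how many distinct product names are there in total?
7

Schema mapping: "sku_description" (warehouse_gamma) = "item_name" (warehouse_beta) = product name

Products in warehouse_gamma: ['Bolt', 'Cog', 'Gadget', 'Sprocket', 'Widget']
Products in warehouse_beta: ['Cog', 'Nut', 'Sprocket', 'Washer']

Union (unique products): ['Bolt', 'Cog', 'Gadget', 'Nut', 'Sprocket', 'Washer', 'Widget']
Count: 7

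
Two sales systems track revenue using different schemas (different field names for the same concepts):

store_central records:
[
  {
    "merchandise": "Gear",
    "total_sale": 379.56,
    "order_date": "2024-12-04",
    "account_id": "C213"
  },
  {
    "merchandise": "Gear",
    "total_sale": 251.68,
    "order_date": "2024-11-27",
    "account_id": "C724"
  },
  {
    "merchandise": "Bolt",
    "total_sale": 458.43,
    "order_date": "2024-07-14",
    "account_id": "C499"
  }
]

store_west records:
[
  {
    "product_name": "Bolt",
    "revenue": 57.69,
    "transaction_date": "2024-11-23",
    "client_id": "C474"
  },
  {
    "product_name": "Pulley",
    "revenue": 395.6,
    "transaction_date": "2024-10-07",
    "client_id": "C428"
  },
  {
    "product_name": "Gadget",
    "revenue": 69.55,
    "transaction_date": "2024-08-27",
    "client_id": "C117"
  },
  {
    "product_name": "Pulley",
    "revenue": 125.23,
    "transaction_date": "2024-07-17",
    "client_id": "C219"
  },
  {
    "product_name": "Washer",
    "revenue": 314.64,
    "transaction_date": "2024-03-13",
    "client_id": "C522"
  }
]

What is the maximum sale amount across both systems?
458.43

Reconcile: "total_sale" (store_central) = "revenue" (store_west) = sale amount

Maximum in store_central: 458.43
Maximum in store_west: 395.6

Overall maximum: max(458.43, 395.6) = 458.43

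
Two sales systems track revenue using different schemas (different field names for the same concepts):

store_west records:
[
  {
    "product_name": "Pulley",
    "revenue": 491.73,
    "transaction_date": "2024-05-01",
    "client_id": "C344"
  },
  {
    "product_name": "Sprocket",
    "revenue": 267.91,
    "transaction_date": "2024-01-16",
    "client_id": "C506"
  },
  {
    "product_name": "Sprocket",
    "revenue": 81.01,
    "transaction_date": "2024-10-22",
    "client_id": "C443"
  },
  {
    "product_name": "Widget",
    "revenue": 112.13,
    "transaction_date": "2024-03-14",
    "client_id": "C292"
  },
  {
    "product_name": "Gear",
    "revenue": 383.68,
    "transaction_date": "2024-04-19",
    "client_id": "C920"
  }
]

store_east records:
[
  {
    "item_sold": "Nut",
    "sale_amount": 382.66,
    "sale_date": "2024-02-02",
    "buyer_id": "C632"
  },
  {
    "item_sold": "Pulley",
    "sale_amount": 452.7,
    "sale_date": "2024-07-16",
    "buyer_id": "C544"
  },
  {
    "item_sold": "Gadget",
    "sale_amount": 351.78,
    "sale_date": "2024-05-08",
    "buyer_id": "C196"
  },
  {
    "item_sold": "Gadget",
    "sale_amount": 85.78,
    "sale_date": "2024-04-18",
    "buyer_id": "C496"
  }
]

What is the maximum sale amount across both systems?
491.73

Reconcile: "revenue" (store_west) = "sale_amount" (store_east) = sale amount

Maximum in store_west: 491.73
Maximum in store_east: 452.7

Overall maximum: max(491.73, 452.7) = 491.73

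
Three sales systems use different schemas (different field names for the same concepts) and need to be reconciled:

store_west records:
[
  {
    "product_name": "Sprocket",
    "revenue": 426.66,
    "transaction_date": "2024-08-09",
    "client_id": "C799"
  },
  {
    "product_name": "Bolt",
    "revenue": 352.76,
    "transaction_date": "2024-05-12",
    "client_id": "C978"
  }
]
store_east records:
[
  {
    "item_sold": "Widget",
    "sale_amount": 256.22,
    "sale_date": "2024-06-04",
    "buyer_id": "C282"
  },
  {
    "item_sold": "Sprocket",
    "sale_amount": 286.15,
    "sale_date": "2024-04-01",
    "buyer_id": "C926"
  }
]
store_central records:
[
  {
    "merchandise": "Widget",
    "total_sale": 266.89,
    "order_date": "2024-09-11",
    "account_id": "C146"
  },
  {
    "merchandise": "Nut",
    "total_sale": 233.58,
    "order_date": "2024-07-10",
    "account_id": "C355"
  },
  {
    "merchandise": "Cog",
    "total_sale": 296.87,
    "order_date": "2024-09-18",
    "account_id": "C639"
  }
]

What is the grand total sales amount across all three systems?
2119.13

Schema reconciliation - all amount fields map to sale amount:

store_west (revenue): 779.42
store_east (sale_amount): 542.37
store_central (total_sale): 797.34

Grand total: 2119.13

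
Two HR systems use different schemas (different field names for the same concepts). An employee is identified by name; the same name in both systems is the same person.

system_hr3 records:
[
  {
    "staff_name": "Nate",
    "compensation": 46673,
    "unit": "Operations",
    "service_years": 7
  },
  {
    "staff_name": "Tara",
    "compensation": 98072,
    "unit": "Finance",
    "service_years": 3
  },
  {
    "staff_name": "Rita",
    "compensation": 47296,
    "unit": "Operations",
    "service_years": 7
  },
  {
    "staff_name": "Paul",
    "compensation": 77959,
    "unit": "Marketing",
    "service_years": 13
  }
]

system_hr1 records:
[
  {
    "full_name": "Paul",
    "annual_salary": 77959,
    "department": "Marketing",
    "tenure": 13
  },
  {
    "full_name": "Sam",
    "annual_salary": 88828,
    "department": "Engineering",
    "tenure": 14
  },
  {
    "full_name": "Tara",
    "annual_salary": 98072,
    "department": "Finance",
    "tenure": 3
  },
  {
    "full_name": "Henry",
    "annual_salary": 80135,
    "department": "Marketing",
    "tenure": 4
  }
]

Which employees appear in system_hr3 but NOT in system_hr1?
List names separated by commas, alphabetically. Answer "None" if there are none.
Nate, Rita

Schema mapping: "staff_name" (system_hr3) = "full_name" (system_hr1) = employee name

Names in system_hr3: ['Nate', 'Paul', 'Rita', 'Tara']
Names in system_hr1: ['Henry', 'Paul', 'Sam', 'Tara']

In system_hr3 but not system_hr1: ['Nate', 'Rita']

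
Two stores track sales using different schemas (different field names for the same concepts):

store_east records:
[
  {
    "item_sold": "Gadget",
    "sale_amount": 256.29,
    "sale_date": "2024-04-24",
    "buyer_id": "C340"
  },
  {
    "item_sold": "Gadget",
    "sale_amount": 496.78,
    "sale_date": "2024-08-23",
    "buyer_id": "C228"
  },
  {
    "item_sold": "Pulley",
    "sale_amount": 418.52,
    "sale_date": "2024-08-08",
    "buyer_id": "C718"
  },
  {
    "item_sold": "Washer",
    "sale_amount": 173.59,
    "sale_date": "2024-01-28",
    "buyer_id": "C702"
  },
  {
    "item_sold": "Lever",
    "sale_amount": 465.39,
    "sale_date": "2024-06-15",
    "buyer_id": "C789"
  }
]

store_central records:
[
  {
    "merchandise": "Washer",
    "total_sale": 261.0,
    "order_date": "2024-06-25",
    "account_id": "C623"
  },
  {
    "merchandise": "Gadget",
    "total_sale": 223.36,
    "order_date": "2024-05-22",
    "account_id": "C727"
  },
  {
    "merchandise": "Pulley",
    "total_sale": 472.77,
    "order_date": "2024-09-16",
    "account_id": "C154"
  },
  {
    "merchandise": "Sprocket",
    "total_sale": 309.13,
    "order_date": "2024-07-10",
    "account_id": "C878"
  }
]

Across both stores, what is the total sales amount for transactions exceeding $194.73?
2903.24

Schema mapping: "sale_amount" (store_east) = "total_sale" (store_central) = sale amount

Sum of sales > $194.73 in store_east: 1636.98
Sum of sales > $194.73 in store_central: 1266.26

Total: 1636.98 + 1266.26 = 2903.24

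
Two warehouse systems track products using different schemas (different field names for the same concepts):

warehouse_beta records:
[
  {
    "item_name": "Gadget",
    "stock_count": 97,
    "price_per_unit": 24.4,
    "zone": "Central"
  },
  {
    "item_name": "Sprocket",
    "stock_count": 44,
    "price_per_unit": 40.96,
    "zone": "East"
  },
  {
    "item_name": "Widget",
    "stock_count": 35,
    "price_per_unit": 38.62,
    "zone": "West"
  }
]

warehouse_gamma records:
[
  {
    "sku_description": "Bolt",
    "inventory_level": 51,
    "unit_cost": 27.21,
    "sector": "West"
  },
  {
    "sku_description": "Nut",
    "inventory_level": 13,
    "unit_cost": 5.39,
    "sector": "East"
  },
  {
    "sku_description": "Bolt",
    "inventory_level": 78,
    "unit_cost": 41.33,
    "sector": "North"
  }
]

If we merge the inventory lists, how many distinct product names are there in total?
5

Schema mapping: "item_name" (warehouse_beta) = "sku_description" (warehouse_gamma) = product name

Products in warehouse_beta: ['Gadget', 'Sprocket', 'Widget']
Products in warehouse_gamma: ['Bolt', 'Nut']

Union (unique products): ['Bolt', 'Gadget', 'Nut', 'Sprocket', 'Widget']
Count: 5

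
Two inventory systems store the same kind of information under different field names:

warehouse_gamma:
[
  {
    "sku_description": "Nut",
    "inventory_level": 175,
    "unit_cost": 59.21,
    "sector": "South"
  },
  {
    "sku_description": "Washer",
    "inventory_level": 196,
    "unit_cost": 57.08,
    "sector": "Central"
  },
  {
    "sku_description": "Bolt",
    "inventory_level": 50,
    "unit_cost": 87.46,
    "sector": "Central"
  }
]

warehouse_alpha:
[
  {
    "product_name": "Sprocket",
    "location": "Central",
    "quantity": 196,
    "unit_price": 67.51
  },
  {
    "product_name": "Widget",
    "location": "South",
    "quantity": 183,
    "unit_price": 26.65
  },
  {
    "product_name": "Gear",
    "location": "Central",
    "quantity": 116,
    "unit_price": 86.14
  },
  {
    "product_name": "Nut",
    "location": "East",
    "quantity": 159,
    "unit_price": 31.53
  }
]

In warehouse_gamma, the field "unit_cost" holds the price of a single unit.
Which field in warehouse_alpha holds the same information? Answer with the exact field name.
unit_price

In warehouse_gamma, "unit_cost" holds the price of a single unit.
The fields in warehouse_alpha are: "product_name", "location", "quantity", "unit_price".
"unit_price" is the match: the name refers to the same concept and its values are decimal currency amounts (e.g. 67.51, 26.65).
The other fields ("product_name", "location", "quantity") hold different kinds of data.

So "unit_cost" in warehouse_gamma corresponds to "unit_price" in warehouse_alpha.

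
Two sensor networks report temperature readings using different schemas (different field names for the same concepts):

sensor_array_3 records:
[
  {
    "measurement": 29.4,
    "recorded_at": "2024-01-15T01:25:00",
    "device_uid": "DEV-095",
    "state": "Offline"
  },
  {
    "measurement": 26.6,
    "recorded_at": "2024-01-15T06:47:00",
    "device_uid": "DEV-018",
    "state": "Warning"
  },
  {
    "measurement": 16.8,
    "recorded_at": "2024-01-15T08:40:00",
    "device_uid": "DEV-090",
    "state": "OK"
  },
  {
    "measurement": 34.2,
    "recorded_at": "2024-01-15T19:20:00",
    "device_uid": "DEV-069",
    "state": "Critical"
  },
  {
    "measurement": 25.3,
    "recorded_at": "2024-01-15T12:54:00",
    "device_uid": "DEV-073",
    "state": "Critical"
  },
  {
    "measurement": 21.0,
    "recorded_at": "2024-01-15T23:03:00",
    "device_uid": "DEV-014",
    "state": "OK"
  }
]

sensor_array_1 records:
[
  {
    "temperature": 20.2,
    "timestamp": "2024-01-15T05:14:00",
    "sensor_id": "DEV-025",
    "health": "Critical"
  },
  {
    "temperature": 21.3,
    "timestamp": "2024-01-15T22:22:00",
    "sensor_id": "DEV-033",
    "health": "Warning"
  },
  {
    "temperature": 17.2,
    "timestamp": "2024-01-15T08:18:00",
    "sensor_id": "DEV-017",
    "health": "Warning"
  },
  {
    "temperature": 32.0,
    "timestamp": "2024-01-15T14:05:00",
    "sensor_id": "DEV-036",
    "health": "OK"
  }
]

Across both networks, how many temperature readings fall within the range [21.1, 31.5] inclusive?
4

Schema mapping: "measurement" (sensor_array_3) = "temperature" (sensor_array_1) = temperature

Readings in [21.1, 31.5] from sensor_array_3: 3
Readings in [21.1, 31.5] from sensor_array_1: 1

Total count: 3 + 1 = 4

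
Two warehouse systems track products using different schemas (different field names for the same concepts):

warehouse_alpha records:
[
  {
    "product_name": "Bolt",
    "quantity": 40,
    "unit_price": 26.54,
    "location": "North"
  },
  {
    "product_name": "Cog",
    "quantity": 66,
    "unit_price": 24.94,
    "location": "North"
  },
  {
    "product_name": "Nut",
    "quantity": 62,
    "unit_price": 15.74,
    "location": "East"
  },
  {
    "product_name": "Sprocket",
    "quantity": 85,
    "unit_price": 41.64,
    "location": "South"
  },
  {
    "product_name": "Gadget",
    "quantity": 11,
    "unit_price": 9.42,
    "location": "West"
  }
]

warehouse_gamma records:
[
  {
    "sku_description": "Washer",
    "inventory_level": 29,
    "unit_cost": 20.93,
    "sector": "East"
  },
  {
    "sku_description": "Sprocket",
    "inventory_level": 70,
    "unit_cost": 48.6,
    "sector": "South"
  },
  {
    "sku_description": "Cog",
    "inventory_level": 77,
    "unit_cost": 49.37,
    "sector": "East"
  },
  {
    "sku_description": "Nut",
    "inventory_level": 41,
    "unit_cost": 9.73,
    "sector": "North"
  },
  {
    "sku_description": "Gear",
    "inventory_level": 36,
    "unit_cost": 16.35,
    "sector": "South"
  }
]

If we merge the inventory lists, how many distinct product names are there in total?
7

Schema mapping: "product_name" (warehouse_alpha) = "sku_description" (warehouse_gamma) = product name

Products in warehouse_alpha: ['Bolt', 'Cog', 'Gadget', 'Nut', 'Sprocket']
Products in warehouse_gamma: ['Cog', 'Gear', 'Nut', 'Sprocket', 'Washer']

Union (unique products): ['Bolt', 'Cog', 'Gadget', 'Gear', 'Nut', 'Sprocket', 'Washer']
Count: 7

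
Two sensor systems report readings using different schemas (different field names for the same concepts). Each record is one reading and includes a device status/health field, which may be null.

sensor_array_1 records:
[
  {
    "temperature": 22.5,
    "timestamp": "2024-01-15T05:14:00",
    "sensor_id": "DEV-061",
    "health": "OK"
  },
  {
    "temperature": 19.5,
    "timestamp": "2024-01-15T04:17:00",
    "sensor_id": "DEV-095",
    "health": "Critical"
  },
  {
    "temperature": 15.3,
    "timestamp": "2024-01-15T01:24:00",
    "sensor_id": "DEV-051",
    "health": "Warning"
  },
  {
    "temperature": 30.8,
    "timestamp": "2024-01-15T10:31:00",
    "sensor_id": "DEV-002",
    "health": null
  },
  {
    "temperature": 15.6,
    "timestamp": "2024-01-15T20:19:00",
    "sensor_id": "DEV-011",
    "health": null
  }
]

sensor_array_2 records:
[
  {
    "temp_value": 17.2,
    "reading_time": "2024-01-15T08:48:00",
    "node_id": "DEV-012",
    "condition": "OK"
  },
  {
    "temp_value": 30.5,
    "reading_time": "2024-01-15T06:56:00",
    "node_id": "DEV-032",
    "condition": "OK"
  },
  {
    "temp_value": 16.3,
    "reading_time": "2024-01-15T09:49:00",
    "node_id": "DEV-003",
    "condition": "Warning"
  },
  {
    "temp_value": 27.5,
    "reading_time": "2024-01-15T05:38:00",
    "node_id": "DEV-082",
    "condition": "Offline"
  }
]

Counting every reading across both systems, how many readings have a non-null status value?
7

Schema mapping: "health" (sensor_array_1) = "condition" (sensor_array_2) = status

Non-null in sensor_array_1: 3
Non-null in sensor_array_2: 4

Total non-null: 3 + 4 = 7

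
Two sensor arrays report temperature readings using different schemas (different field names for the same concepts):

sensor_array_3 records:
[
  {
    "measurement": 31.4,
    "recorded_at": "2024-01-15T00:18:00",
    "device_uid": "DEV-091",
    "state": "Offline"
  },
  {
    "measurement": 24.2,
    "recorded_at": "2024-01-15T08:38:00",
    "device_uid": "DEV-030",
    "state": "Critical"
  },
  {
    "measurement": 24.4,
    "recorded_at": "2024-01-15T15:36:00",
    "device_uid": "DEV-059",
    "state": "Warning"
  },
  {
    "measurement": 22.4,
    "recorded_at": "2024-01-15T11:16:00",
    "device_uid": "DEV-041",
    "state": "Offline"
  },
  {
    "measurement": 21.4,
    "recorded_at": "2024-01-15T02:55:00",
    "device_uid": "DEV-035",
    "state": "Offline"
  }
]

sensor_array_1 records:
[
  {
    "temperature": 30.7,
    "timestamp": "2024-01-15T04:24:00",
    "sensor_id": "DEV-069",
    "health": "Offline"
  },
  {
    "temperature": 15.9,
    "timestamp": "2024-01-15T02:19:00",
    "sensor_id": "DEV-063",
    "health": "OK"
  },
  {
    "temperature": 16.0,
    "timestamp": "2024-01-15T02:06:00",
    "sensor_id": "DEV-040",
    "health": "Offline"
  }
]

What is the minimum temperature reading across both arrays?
15.9

Schema mapping: "measurement" (sensor_array_3) = "temperature" (sensor_array_1) = temperature reading

Minimum in sensor_array_3: 21.4
Minimum in sensor_array_1: 15.9

Overall minimum: min(21.4, 15.9) = 15.9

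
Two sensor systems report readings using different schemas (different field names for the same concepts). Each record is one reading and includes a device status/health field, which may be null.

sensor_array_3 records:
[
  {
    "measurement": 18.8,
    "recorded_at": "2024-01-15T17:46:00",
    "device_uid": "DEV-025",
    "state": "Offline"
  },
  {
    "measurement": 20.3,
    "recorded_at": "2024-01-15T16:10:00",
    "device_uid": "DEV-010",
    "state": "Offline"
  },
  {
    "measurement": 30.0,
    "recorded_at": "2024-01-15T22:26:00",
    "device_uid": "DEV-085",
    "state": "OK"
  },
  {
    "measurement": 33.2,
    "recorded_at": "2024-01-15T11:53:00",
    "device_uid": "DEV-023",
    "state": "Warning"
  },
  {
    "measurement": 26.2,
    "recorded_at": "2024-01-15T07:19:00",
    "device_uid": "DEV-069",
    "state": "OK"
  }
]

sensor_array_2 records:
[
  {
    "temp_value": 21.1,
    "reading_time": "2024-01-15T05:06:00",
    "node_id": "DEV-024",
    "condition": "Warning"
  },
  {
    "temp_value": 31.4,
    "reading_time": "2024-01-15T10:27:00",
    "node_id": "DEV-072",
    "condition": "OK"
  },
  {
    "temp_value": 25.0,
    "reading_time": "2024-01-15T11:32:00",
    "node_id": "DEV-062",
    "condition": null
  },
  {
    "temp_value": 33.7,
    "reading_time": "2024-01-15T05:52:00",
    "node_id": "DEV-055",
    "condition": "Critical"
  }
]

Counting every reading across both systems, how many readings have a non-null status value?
8

Schema mapping: "state" (sensor_array_3) = "condition" (sensor_array_2) = status

Non-null in sensor_array_3: 5
Non-null in sensor_array_2: 3

Total non-null: 5 + 3 = 8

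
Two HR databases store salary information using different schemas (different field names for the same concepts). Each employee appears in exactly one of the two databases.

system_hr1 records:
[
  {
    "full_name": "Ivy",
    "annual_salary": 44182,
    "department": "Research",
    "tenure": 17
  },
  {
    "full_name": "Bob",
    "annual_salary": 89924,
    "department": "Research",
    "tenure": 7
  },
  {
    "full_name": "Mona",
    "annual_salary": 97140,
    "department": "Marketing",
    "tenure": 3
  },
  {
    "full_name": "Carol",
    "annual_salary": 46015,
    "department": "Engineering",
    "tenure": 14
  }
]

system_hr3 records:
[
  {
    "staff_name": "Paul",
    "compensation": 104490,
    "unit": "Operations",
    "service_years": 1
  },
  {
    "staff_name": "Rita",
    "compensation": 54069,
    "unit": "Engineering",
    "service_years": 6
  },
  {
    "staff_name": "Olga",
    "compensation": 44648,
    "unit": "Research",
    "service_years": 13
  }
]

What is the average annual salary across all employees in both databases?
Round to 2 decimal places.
68638.29

Schema mapping: "annual_salary" (system_hr1) = "compensation" (system_hr3) = annual salary

All salaries: [44182, 89924, 97140, 46015, 104490, 54069, 44648]
Sum: 480468
Count: 7
Average: 480468 / 7 = 68638.29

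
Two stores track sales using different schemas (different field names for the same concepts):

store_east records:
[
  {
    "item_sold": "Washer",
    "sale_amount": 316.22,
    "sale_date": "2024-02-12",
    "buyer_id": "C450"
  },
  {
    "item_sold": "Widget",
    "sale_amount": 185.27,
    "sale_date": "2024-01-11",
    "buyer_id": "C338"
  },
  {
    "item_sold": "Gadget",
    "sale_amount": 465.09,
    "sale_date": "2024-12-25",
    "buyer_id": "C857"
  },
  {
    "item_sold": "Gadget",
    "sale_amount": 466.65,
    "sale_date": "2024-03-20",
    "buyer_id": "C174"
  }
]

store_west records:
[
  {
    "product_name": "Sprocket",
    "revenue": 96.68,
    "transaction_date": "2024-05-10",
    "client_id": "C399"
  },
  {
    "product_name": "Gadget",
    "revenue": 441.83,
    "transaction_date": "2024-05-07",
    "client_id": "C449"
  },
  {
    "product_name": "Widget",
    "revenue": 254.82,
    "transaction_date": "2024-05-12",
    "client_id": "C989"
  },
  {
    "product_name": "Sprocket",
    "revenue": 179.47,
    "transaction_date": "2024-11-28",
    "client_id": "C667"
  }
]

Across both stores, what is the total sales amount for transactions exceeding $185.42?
1944.61

Schema mapping: "sale_amount" (store_east) = "revenue" (store_west) = sale amount

Sum of sales > $185.42 in store_east: 1247.96
Sum of sales > $185.42 in store_west: 696.65

Total: 1247.96 + 696.65 = 1944.61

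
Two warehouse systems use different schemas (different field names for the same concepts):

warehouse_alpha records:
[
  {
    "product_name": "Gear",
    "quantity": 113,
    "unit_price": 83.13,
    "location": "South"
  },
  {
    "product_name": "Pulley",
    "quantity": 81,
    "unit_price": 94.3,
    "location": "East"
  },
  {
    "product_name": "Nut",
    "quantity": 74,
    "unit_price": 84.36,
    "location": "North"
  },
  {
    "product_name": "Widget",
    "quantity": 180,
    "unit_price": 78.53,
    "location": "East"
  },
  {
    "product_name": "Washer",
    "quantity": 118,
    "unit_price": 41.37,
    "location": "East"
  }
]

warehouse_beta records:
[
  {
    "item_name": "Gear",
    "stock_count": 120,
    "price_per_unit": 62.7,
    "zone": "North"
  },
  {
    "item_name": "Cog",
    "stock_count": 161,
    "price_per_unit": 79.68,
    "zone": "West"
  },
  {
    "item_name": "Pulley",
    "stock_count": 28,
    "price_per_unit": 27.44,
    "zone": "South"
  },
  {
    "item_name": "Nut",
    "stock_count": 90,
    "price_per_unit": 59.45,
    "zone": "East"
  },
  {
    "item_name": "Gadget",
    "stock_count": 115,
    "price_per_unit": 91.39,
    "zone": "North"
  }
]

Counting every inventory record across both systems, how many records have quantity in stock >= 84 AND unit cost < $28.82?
0

Schema mappings:
- "quantity" (warehouse_alpha) = "stock_count" (warehouse_beta) = quantity
- "unit_price" (warehouse_alpha) = "price_per_unit" (warehouse_beta) = unit cost

Records meeting both conditions in warehouse_alpha: 0
Records meeting both conditions in warehouse_beta: 0

Total: 0 + 0 = 0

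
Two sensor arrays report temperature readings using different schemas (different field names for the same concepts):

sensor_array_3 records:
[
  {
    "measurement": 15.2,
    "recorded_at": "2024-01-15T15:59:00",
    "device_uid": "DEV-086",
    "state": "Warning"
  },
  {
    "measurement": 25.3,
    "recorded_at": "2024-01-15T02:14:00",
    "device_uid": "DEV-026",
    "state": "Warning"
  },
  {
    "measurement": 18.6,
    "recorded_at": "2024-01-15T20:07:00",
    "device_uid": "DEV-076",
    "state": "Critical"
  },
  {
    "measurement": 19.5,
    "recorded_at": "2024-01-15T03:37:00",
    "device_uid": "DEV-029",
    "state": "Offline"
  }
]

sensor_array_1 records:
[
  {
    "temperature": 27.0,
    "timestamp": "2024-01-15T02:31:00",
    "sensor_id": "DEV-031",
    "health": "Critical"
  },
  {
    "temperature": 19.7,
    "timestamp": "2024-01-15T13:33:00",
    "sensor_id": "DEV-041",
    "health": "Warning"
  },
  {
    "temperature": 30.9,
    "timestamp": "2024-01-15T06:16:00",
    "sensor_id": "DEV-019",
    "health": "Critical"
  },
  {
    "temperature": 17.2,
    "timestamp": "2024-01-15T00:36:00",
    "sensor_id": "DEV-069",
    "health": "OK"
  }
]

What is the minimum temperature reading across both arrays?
15.2

Schema mapping: "measurement" (sensor_array_3) = "temperature" (sensor_array_1) = temperature reading

Minimum in sensor_array_3: 15.2
Minimum in sensor_array_1: 17.2

Overall minimum: min(15.2, 17.2) = 15.2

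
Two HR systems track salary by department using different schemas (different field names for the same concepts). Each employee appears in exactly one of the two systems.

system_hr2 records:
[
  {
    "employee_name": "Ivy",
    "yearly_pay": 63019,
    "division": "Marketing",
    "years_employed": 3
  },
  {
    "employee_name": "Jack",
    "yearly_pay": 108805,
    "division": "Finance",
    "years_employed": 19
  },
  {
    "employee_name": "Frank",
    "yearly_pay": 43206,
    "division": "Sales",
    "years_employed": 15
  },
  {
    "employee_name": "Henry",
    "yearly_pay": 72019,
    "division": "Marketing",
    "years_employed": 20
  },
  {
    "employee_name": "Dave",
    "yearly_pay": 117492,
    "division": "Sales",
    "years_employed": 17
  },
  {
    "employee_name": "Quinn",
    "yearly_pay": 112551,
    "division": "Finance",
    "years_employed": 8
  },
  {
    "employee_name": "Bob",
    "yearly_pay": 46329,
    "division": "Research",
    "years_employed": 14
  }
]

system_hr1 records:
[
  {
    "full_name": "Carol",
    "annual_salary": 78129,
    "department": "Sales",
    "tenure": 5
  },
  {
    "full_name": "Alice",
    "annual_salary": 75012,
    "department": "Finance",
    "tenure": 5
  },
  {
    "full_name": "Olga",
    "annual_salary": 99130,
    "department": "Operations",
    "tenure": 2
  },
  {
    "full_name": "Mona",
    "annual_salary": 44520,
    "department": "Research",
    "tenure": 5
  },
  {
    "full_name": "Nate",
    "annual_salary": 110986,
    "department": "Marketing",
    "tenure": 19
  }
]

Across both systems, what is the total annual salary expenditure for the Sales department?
238827

Schema mappings:
- "division" (system_hr2) = "department" (system_hr1) = department
- "yearly_pay" (system_hr2) = "annual_salary" (system_hr1) = salary

Sales salaries from system_hr2: 160698
Sales salaries from system_hr1: 78129

Total: 160698 + 78129 = 238827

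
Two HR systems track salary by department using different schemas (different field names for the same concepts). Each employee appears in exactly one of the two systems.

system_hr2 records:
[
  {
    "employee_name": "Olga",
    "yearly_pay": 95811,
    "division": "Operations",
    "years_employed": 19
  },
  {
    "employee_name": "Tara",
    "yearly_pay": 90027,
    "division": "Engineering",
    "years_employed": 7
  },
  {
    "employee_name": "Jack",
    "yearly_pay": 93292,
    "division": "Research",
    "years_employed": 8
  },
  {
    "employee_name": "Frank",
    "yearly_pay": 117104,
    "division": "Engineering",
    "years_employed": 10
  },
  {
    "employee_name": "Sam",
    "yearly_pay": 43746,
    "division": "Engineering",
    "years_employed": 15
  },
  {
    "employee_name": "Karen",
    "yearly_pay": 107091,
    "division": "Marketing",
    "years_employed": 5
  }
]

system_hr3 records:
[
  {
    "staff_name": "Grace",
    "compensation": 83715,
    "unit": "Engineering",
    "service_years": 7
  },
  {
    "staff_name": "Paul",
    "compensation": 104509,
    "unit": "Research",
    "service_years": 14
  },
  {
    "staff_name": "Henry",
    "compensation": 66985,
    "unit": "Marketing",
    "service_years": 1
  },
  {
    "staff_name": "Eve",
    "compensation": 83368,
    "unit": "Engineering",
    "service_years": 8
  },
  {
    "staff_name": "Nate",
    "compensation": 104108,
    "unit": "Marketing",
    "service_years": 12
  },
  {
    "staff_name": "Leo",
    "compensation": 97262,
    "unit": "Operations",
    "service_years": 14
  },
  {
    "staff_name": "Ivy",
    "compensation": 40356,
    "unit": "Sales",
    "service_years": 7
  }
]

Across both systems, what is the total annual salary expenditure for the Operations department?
193073

Schema mappings:
- "division" (system_hr2) = "unit" (system_hr3) = department
- "yearly_pay" (system_hr2) = "compensation" (system_hr3) = salary

Operations salaries from system_hr2: 95811
Operations salaries from system_hr3: 97262

Total: 95811 + 97262 = 193073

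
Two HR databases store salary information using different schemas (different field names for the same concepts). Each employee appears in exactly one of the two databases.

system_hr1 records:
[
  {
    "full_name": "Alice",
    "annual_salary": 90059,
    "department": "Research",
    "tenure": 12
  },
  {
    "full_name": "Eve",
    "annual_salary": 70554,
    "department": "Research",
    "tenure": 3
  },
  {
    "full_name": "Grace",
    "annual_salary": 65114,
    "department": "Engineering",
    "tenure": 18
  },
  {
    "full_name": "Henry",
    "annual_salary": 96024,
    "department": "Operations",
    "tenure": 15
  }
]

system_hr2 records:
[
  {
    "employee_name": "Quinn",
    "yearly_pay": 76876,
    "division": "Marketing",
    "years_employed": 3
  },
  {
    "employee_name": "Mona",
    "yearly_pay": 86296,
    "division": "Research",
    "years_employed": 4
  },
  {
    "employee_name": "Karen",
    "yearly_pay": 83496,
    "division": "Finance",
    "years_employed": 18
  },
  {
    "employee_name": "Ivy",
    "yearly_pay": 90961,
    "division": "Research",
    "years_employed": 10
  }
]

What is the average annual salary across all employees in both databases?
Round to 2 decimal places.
82422.50

Schema mapping: "annual_salary" (system_hr1) = "yearly_pay" (system_hr2) = annual salary

All salaries: [90059, 70554, 65114, 96024, 76876, 86296, 83496, 90961]
Sum: 659380
Count: 8
Average: 659380 / 8 = 82422.50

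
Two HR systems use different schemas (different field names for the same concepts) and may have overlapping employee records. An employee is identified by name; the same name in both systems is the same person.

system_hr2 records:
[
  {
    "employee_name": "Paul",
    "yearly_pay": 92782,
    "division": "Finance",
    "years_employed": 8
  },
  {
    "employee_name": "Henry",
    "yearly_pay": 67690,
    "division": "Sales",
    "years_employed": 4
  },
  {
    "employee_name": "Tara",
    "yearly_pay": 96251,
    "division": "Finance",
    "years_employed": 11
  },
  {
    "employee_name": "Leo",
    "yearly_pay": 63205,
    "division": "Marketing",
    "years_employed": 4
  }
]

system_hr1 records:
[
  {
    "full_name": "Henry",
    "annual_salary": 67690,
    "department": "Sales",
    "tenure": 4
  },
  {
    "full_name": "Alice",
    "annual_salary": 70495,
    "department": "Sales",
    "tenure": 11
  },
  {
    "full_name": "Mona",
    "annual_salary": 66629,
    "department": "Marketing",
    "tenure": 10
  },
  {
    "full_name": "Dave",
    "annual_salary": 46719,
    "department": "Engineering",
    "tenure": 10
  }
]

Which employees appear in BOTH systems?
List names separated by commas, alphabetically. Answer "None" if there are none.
Henry

Schema mapping: "employee_name" (system_hr2) = "full_name" (system_hr1) = employee name

Names in system_hr2: ['Henry', 'Leo', 'Paul', 'Tara']
Names in system_hr1: ['Alice', 'Dave', 'Henry', 'Mona']

Intersection: ['Henry']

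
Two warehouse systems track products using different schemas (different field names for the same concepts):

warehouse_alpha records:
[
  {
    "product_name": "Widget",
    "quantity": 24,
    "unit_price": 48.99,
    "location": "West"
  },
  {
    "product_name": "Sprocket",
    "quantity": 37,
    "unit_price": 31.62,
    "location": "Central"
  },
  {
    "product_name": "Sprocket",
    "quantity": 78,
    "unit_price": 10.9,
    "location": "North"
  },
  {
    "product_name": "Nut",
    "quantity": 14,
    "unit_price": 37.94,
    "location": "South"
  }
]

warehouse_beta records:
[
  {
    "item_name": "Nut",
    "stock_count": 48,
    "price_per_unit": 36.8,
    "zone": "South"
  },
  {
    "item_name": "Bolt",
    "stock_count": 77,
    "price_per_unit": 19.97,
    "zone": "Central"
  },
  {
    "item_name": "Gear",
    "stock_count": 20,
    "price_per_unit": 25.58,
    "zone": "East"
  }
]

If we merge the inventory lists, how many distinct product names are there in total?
5

Schema mapping: "product_name" (warehouse_alpha) = "item_name" (warehouse_beta) = product name

Products in warehouse_alpha: ['Nut', 'Sprocket', 'Widget']
Products in warehouse_beta: ['Bolt', 'Gear', 'Nut']

Union (unique products): ['Bolt', 'Gear', 'Nut', 'Sprocket', 'Widget']
Count: 5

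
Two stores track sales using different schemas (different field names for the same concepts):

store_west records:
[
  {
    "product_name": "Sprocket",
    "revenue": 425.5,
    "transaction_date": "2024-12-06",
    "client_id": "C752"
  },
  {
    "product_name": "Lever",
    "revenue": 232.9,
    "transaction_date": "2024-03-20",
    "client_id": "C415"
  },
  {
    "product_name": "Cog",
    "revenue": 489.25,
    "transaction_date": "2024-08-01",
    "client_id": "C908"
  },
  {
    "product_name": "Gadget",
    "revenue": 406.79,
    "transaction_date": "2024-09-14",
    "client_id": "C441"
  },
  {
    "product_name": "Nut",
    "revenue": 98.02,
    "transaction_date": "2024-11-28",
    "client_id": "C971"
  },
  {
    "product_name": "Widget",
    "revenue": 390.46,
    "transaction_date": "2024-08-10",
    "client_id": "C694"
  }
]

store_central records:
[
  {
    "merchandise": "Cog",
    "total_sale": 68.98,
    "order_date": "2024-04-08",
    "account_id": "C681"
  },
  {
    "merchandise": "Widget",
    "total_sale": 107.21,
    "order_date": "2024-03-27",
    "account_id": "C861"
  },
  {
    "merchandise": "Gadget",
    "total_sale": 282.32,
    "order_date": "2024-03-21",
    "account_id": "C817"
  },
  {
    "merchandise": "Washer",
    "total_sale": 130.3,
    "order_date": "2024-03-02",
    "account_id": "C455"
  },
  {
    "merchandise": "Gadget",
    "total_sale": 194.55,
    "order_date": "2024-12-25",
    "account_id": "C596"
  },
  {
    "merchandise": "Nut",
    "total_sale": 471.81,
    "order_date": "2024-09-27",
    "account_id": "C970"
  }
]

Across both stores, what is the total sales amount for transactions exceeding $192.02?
2893.58

Schema mapping: "revenue" (store_west) = "total_sale" (store_central) = sale amount

Sum of sales > $192.02 in store_west: 1944.9
Sum of sales > $192.02 in store_central: 948.68

Total: 1944.9 + 948.68 = 2893.58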